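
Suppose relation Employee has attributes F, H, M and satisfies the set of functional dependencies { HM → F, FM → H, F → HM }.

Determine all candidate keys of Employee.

{F}⁺: F→HM adds H, M → {F, H, M}.
{H, M}⁺: HM→F adds F → {F, H, M}.

{F}, {H, M}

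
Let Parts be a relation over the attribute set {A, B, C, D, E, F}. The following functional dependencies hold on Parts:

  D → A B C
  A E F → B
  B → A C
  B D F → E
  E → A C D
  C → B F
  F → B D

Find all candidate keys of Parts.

{B}⁺: B→AC adds A, C; C→BF adds F; F→BD adds D; BDF→E adds E → {A, B, C, D, E, F}.
{C}⁺: C→BF adds B, F; F→BD adds D; D→ABC adds A; BDF→E adds E → {A, B, C, D, E, F}.
{D}⁺: D→ABC adds A, B, C; C→BF adds F; BDF→E adds E → {A, B, C, D, E, F}.
{E}⁺: E→ACD adds A, C, D; C→BF adds B, F → {A, B, C, D, E, F}.
{F}⁺: F→BD adds B, D; D→ABC adds A, C; BDF→E adds E → {A, B, C, D, E, F}.
Any other superkey contains one of these as a subset, so there are no further candidate keys.

(B), (C), (D), (E), (F)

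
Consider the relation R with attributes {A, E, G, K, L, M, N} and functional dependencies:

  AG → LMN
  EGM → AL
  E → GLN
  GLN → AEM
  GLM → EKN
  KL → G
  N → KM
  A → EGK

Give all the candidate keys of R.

{A}⁺: A→EGK adds E, G, K; AG→LMN adds L, M, N → {A, E, G, K, L, M, N}.
{E}⁺: E→GLN adds G, L, N; GLN→AEM adds A, M; GLM→EKN adds K → {A, E, G, K, L, M, N}.
{L, N}⁺: N→KM adds K, M; KL→G adds G; GLN→AEM adds A, E → {A, E, G, K, L, M, N}. Minimal: {N}⁺ = {K, M, N}; {L}⁺ = {L} — none reach the full schema.
{G, L, M}⁺: GLM→EKN adds E, K, N; EGM→AL adds A → {A, E, G, K, L, M, N}. Minimal: {L, M}⁺ = {L, M}; {G, M}⁺ = {G, M}; {G, L}⁺ = {G, L} — none reach the full schema.
{K, L, M}⁺: KL→G adds G; GLM→EKN adds E, N; EGM→AL adds A → {A, E, G, K, L, M, N}. Minimal: {L, M}⁺ = {L, M}; {K, M}⁺ = {K, M}; {K, L}⁺ = {G, K, L} — none reach the full schema.

{A}, {E}, {L, N}, {G, L, M}, {K, L, M}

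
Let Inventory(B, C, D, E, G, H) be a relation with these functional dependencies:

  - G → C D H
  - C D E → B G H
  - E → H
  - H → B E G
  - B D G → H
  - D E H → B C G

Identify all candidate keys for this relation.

{E}, {G}, {H}

{E}⁺: E→H adds H; H→BEG adds B, G; G→CDH adds C, D → {B, C, D, E, G, H}.
{G}⁺: G→CDH adds C, D, H; H→BEG adds B, E → {B, C, D, E, G, H}.
{H}⁺: H→BEG adds B, E, G; G→CDH adds C, D → {B, C, D, E, G, H}.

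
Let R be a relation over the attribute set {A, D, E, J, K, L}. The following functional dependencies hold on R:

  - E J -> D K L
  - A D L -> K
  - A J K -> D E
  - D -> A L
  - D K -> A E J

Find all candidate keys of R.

{D}⁺: D→AL adds A, L; ADL→K adds K; DK→AEJ adds E, J → {A, D, E, J, K, L}.
{E, J}⁺: EJ→DKL adds D, K, L; D→AL adds A → {A, D, E, J, K, L}.
{A, J, K}⁺: AJK→DE adds D, E; D→AL adds L → {A, D, E, J, K, L}.

(D); (E, J); (A, J, K)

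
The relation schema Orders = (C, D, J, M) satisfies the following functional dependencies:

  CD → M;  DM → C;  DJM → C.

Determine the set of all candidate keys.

Attributes D, J never appear on any right-hand side, so every candidate key must contain {D, J}.
{D, J}⁺ = {D, J}, which is not all of the schema, so we must add further attributes.
{C, D, J}⁺: CD→M adds M → {C, D, J, M}. Minimal: {D, J}⁺ = {D, J}; {C, J}⁺ = {C, J}; {C, D}⁺ = {C, D, M} — none reach the full schema.
{D, J, M}⁺: DM→C adds C → {C, D, J, M}. Minimal: {J, M}⁺ = {J, M}; {D, M}⁺ = {C, D, M}; {D, J}⁺ = {D, J} — none reach the full schema.
Any other superkey contains one of these as a subset, so there are no further candidate keys.

{C, D, J}, {D, J, M}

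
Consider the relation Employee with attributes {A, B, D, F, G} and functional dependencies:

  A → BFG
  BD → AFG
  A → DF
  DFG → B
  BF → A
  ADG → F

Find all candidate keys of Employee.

{A}⁺: A→BFG adds B, F, G; A→DF adds D → {A, B, D, F, G}.
{B, D}⁺: BD→AFG adds A, F, G → {A, B, D, F, G}.
{B, F}⁺: BF→A adds A; A→BFG adds G; A→DF adds D → {A, B, D, F, G}.
{D, F, G}⁺: DFG→B adds B; BF→A adds A → {A, B, D, F, G}.

(A); (B, D); (B, F); (D, F, G)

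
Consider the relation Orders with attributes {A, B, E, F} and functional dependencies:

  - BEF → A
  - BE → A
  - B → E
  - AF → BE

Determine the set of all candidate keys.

Attribute F never appears on the right-hand side of any dependency, so F must belong to every candidate key.
{F}⁺ = {F}, which is not all of the schema, so we must add further attributes.
{A, F}⁺: AF→BE adds B, E → {A, B, E, F}. Minimal: {F}⁺ = {F}; {A}⁺ = {A} — none reach the full schema.
{B, F}⁺: B→E adds E; BEF→A adds A → {A, B, E, F}. Minimal: {F}⁺ = {F}; {B}⁺ = {A, B, E} — none reach the full schema.

(A, F), (B, F)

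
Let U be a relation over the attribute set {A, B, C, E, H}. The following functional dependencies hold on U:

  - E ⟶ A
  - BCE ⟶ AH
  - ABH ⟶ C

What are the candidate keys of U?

Attributes B, E never appear on any right-hand side, so every candidate key must contain {B, E}.
{B, E}⁺ = {A, B, E}, which is not all of the schema, so we must add further attributes.
{B, C, E}⁺: E→A adds A; BCE→AH adds H → {A, B, C, E, H}. Minimal: {C, E}⁺ = {A, C, E}; {B, E}⁺ = {A, B, E}; {B, C}⁺ = {B, C} — none reach the full schema.
{B, E, H}⁺: E→A adds A; ABH→C adds C → {A, B, C, E, H}. Minimal: {E, H}⁺ = {A, E, H}; {B, H}⁺ = {B, H}; {B, E}⁺ = {A, B, E} — none reach the full schema.
Any other superkey contains one of these as a subset, so there are no further candidate keys.

{B, C, E}, {B, E, H}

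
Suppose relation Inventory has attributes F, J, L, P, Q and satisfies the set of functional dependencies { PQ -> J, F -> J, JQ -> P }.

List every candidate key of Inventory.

Attributes F, L, Q never appear on any right-hand side, so every candidate key must contain {F, L, Q}.
{F, L, Q}⁺ = {F, J, L, P, Q}, which is all of the schema, so {F, L, Q} is the only candidate key.

(F, L, Q)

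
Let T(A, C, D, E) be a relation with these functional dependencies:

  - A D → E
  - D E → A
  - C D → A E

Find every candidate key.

{C, D}

{C, D}⁺: CD→AE adds A, E → {A, C, D, E}. Minimal: {D}⁺ = {D}; {C}⁺ = {C} — none reach the full schema.
No other minimal superkey exists.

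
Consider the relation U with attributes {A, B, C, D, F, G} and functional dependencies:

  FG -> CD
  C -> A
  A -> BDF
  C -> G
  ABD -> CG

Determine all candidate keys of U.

{A}⁺: A→BDF adds B, D, F; ABD→CG adds C, G → {A, B, C, D, F, G}.
{C}⁺: C→A adds A; A→BDF adds B, D, F; C→G adds G → {A, B, C, D, F, G}.
{F, G}⁺: FG→CD adds C, D; C→A adds A; A→BDF adds B → {A, B, C, D, F, G}. Minimal: {G}⁺ = {G}; {F}⁺ = {F} — none reach the full schema.
Any other superkey contains one of these as a subset, so there are no further candidate keys.

{A}, {C}, {F, G}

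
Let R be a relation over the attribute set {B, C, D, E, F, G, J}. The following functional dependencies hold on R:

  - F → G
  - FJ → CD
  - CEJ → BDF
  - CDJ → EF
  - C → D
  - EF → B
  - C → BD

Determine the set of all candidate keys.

(C, J); (F, J)

Attribute J never appears on the right-hand side of any dependency, so J must belong to every candidate key.
{J}⁺ = {J}, which is not all of the schema, so we must add further attributes.
{C, J}⁺: C→D adds D; C→BD adds B; CDJ→EF adds E, F; F→G adds G → {B, C, D, E, F, G, J}.
{F, J}⁺: F→G adds G; FJ→CD adds C, D; CDJ→EF adds E; EF→B adds B → {B, C, D, E, F, G, J}.
Any other superkey contains one of these as a subset, so there are no further candidate keys.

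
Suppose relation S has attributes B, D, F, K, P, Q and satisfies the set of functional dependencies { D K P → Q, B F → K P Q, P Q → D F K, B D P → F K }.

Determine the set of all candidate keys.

{B, F}, {B, D, P}, {B, P, Q}

Attribute B never appears on the right-hand side of any dependency, so B must belong to every candidate key.
{B}⁺ = {B}, which is not all of the schema, so we must add further attributes.
{B, F}⁺: BF→KPQ adds K, P, Q; PQ→DFK adds D → {B, D, F, K, P, Q}. Minimal: {F}⁺ = {F}; {B}⁺ = {B} — none reach the full schema.
{B, D, P}⁺: BDP→FK adds F, K; DKP→Q adds Q → {B, D, F, K, P, Q}. Minimal: {D, P}⁺ = {D, P}; {B, P}⁺ = {B, P}; {B, D}⁺ = {B, D} — none reach the full schema.
{B, P, Q}⁺: PQ→DFK adds D, F, K → {B, D, F, K, P, Q}. Minimal: {P, Q}⁺ = {D, F, K, P, Q}; {B, Q}⁺ = {B, Q}; {B, P}⁺ = {B, P} — none reach the full schema.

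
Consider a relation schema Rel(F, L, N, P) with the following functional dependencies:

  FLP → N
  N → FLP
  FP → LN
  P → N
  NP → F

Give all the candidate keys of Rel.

(N), (P)

{N}⁺: N→FLP adds F, L, P → {F, L, N, P}.
{P}⁺: P→N adds N; NP→F adds F; N→FLP adds L → {F, L, N, P}.
Any other superkey contains one of these as a subset, so there are no further candidate keys.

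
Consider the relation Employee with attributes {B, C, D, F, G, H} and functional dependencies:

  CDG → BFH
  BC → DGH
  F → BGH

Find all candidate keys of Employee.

Attribute C never appears on the right-hand side of any dependency, so C must belong to every candidate key.
{C}⁺ = {C}, which is not all of the schema, so we must add further attributes.
{B, C}⁺: BC→DGH adds D, G, H; CDG→BFH adds F → {B, C, D, F, G, H}. Minimal: {C}⁺ = {C}; {B}⁺ = {B} — none reach the full schema.
{C, F}⁺: F→BGH adds B, G, H; BC→DGH adds D → {B, C, D, F, G, H}. Minimal: {F}⁺ = {B, F, G, H}; {C}⁺ = {C} — none reach the full schema.
{C, D, G}⁺: CDG→BFH adds B, F, H → {B, C, D, F, G, H}. Minimal: {D, G}⁺ = {D, G}; {C, G}⁺ = {C, G}; {C, D}⁺ = {C, D} — none reach the full schema.

{B, C}, {C, F}, {C, D, G}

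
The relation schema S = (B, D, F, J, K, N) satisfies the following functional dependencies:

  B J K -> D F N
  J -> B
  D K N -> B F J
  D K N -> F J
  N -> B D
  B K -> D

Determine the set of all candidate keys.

JK, KN

{J, K}⁺: J→B adds B; BK→D adds D; BJK→DFN adds F, N → {B, D, F, J, K, N}. Minimal: {K}⁺ = {K}; {J}⁺ = {B, J} — none reach the full schema.
{K, N}⁺: N→BD adds B, D; DKN→BFJ adds F, J → {B, D, F, J, K, N}. Minimal: {N}⁺ = {B, D, N}; {K}⁺ = {K} — none reach the full schema.
Any other superkey contains one of these as a subset, so there are no further candidate keys.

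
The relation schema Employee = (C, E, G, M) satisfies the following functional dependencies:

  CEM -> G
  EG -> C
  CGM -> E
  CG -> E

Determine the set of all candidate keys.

Attribute M never appears on the right-hand side of any dependency, so M must belong to every candidate key.
{M}⁺ = {M}, which is not all of the schema, so we must add further attributes.
{C, E, M}⁺: CEM→G adds G → {C, E, G, M}.
{C, G, M}⁺: CGM→E adds E → {C, E, G, M}.
{E, G, M}⁺: EG→C adds C → {C, E, G, M}.

(C, E, M), (C, G, M), (E, G, M)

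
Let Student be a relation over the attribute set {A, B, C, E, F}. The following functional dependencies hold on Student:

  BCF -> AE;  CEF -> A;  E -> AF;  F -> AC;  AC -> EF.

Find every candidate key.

Attribute B never appears on the right-hand side of any dependency, so B must belong to every candidate key.
{B}⁺ = {B}, which is not all of the schema, so we must add further attributes.
{B, E}⁺: E→AF adds A, F; F→AC adds C → {A, B, C, E, F}. Minimal: {E}⁺ = {A, C, E, F}; {B}⁺ = {B} — none reach the full schema.
{B, F}⁺: F→AC adds A, C; AC→EF adds E → {A, B, C, E, F}. Minimal: {F}⁺ = {A, C, E, F}; {B}⁺ = {B} — none reach the full schema.
{A, B, C}⁺: AC→EF adds E, F → {A, B, C, E, F}. Minimal: {B, C}⁺ = {B, C}; {A, C}⁺ = {A, C, E, F}; {A, B}⁺ = {A, B} — none reach the full schema.
Any other superkey contains one of these as a subset, so there are no further candidate keys.

(B, E), (B, F), (A, B, C)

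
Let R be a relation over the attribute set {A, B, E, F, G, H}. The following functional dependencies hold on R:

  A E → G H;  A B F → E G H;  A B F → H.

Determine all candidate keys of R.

{A, B, F}

Attributes A, B, F never appear on any right-hand side, so every candidate key must contain {A, B, F}.
{A, B, F}⁺ = {A, B, E, F, G, H}, which is all of the schema, so {A, B, F} is the only candidate key.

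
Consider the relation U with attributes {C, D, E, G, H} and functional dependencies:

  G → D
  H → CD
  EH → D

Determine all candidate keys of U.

Attributes E, G, H never appear on any right-hand side, so every candidate key must contain {E, G, H}.
{E, G, H}⁺ = {C, D, E, G, H}, which is all of the schema, so {E, G, H} is the only candidate key.

(E, G, H)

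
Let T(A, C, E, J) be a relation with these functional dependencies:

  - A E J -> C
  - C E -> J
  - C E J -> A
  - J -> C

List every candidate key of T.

Attribute E never appears on the right-hand side of any dependency, so E must belong to every candidate key.
{E}⁺ = {E}, which is not all of the schema, so we must add further attributes.
{C, E}⁺: CE→J adds J; CEJ→A adds A → {A, C, E, J}.
{E, J}⁺: J→C adds C; CEJ→A adds A → {A, C, E, J}.
Any other superkey contains one of these as a subset, so there are no further candidate keys.

{C, E}; {E, J}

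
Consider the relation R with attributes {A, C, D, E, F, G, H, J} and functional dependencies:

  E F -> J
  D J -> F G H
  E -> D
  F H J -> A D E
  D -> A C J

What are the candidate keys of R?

{D}⁺: D→ACJ adds A, C, J; DJ→FGH adds F, G, H; FHJ→ADE adds E → {A, C, D, E, F, G, H, J}.
{E}⁺: E→D adds D; D→ACJ adds A, C, J; DJ→FGH adds F, G, H → {A, C, D, E, F, G, H, J}.
{F, H, J}⁺: FHJ→ADE adds A, D, E; D→ACJ adds C; DJ→FGH adds G → {A, C, D, E, F, G, H, J}. Minimal: {H, J}⁺ = {H, J}; {F, J}⁺ = {F, J}; {F, H}⁺ = {F, H} — none reach the full schema.
Any other superkey contains one of these as a subset, so there are no further candidate keys.

{D}, {E}, {F, H, J}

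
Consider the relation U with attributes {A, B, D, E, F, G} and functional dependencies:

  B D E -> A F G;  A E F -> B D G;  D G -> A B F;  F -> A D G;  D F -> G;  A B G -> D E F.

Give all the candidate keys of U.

(F), (D, G), (A, B, G), (B, D, E)

{F}⁺: F→ADG adds A, D, G; DG→ABF adds B; ABG→DEF adds E → {A, B, D, E, F, G}.
{D, G}⁺: DG→ABF adds A, B, F; ABG→DEF adds E → {A, B, D, E, F, G}.
{A, B, G}⁺: ABG→DEF adds D, E, F → {A, B, D, E, F, G}.
{B, D, E}⁺: BDE→AFG adds A, F, G → {A, B, D, E, F, G}.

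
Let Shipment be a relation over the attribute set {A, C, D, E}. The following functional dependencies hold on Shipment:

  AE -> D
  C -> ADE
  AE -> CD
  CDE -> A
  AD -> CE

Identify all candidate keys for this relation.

{C}⁺: C→ADE adds A, D, E → {A, C, D, E}.
{A, D}⁺: AD→CE adds C, E → {A, C, D, E}.
{A, E}⁺: AE→D adds D; AE→CD adds C → {A, C, D, E}.

{C}; {A, D}; {A, E}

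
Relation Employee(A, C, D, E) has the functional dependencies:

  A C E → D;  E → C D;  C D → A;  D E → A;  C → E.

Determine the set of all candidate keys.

{C}⁺: C→E adds E; E→CD adds D; CD→A adds A → {A, C, D, E}.
{E}⁺: E→CD adds C, D; CD→A adds A → {A, C, D, E}.
Any other superkey contains one of these as a subset, so there are no further candidate keys.

{C}, {E}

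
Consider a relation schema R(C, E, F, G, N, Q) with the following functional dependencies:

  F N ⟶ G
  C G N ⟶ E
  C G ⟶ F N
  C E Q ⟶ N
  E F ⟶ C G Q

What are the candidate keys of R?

{C, G}⁺: CG→FN adds F, N; CGN→E adds E; EF→CGQ adds Q → {C, E, F, G, N, Q}.
{E, F}⁺: EF→CGQ adds C, G, Q; CG→FN adds N → {C, E, F, G, N, Q}.
{C, F, N}⁺: FN→G adds G; CGN→E adds E; EF→CGQ adds Q → {C, E, F, G, N, Q}.

(C, G), (E, F), (C, F, N)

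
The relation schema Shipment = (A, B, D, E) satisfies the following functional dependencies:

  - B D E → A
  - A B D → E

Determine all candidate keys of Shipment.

{A, B, D}⁺: ABD→E adds E → {A, B, D, E}. Minimal: {B, D}⁺ = {B, D}; {A, D}⁺ = {A, D}; {A, B}⁺ = {A, B} — none reach the full schema.
{B, D, E}⁺: BDE→A adds A → {A, B, D, E}. Minimal: {D, E}⁺ = {D, E}; {B, E}⁺ = {B, E}; {B, D}⁺ = {B, D} — none reach the full schema.

{A, B, D}, {B, D, E}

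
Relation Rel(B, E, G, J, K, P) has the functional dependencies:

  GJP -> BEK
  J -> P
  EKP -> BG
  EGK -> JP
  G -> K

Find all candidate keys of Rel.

{E, G}, {G, J}, {E, J, K}, {E, K, P}

{E, G}⁺: G→K adds K; EGK→JP adds J, P; GJP→BEK adds B → {B, E, G, J, K, P}.
{G, J}⁺: J→P adds P; G→K adds K; GJP→BEK adds B, E → {B, E, G, J, K, P}.
{E, J, K}⁺: J→P adds P; EKP→BG adds B, G → {B, E, G, J, K, P}.
{E, K, P}⁺: EKP→BG adds B, G; EGK→JP adds J → {B, E, G, J, K, P}.
Any other superkey contains one of these as a subset, so there are no further candidate keys.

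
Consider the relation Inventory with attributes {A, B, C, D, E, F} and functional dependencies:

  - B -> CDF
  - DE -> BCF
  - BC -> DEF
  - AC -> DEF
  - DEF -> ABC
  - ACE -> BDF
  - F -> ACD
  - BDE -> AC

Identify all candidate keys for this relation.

{B}⁺: B→CDF adds C, D, F; BC→DEF adds E; DEF→ABC adds A → {A, B, C, D, E, F}.
{F}⁺: F→ACD adds A, C, D; AC→DEF adds E; DEF→ABC adds B → {A, B, C, D, E, F}.
{A, C}⁺: AC→DEF adds D, E, F; DEF→ABC adds B → {A, B, C, D, E, F}. Minimal: {C}⁺ = {C}; {A}⁺ = {A} — none reach the full schema.
{D, E}⁺: DE→BCF adds B, C, F; DEF→ABC adds A → {A, B, C, D, E, F}. Minimal: {E}⁺ = {E}; {D}⁺ = {D} — none reach the full schema.
Any other superkey contains one of these as a subset, so there are no further candidate keys.

B, F, AC, DE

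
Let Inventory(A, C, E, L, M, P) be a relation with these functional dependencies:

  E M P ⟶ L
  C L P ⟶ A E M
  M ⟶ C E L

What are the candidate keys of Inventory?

{M, P}, {C, L, P}

Attribute P never appears on the right-hand side of any dependency, so P must belong to every candidate key.
{P}⁺ = {P}, which is not all of the schema, so we must add further attributes.
{M, P}⁺: M→CEL adds C, E, L; CLP→AEM adds A → {A, C, E, L, M, P}. Minimal: {P}⁺ = {P}; {M}⁺ = {C, E, L, M} — none reach the full schema.
{C, L, P}⁺: CLP→AEM adds A, E, M → {A, C, E, L, M, P}. Minimal: {L, P}⁺ = {L, P}; {C, P}⁺ = {C, P}; {C, L}⁺ = {C, L} — none reach the full schema.
Any other superkey contains one of these as a subset, so there are no further candidate keys.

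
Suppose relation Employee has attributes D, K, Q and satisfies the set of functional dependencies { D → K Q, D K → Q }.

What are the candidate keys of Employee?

D

Attribute D never appears on the right-hand side of any dependency, so D must belong to every candidate key.
{D}⁺ = {D, K, Q}, which is all of the schema, so {D} is the only candidate key.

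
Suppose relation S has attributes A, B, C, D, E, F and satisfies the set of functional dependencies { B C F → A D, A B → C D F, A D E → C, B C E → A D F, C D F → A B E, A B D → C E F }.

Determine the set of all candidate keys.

{A, B}, {B, C, E}, {B, C, F}, {C, D, F}, {A, D, E, F}

{A, B}⁺: AB→CDF adds C, D, F; CDF→ABE adds E → {A, B, C, D, E, F}. Minimal: {B}⁺ = {B}; {A}⁺ = {A} — none reach the full schema.
{B, C, E}⁺: BCE→ADF adds A, D, F → {A, B, C, D, E, F}. Minimal: {C, E}⁺ = {C, E}; {B, E}⁺ = {B, E}; {B, C}⁺ = {B, C} — none reach the full schema.
{B, C, F}⁺: BCF→AD adds A, D; CDF→ABE adds E → {A, B, C, D, E, F}. Minimal: {C, F}⁺ = {C, F}; {B, F}⁺ = {B, F}; {B, C}⁺ = {B, C} — none reach the full schema.
{C, D, F}⁺: CDF→ABE adds A, B, E → {A, B, C, D, E, F}. Minimal: {D, F}⁺ = {D, F}; {C, F}⁺ = {C, F}; {C, D}⁺ = {C, D} — none reach the full schema.
{A, D, E, F}⁺: ADE→C adds C; CDF→ABE adds B → {A, B, C, D, E, F}. Minimal: {D, E, F}⁺ = {D, E, F}; {A, E, F}⁺ = {A, E, F}; {A, D, F}⁺ = {A, D, F}; … — none reach the full schema.
Any other superkey contains one of these as a subset, so there are no further candidate keys.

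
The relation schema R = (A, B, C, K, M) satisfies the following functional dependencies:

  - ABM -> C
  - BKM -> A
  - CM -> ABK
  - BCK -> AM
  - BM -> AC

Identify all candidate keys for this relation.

{B, M}⁺: BM→AC adds A, C; CM→ABK adds K → {A, B, C, K, M}. Minimal: {M}⁺ = {M}; {B}⁺ = {B} — none reach the full schema.
{C, M}⁺: CM→ABK adds A, B, K → {A, B, C, K, M}. Minimal: {M}⁺ = {M}; {C}⁺ = {C} — none reach the full schema.
{B, C, K}⁺: BCK→AM adds A, M → {A, B, C, K, M}. Minimal: {C, K}⁺ = {C, K}; {B, K}⁺ = {B, K}; {B, C}⁺ = {B, C} — none reach the full schema.
Any other superkey contains one of these as a subset, so there are no further candidate keys.

{B, M}, {C, M}, {B, C, K}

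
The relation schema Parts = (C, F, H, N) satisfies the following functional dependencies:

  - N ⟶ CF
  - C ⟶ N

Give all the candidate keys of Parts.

Attribute H never appears on the right-hand side of any dependency, so H must belong to every candidate key.
{H}⁺ = {H}, which is not all of the schema, so we must add further attributes.
{C, H}⁺: C→N adds N; N→CF adds F → {C, F, H, N}.
{H, N}⁺: N→CF adds C, F → {C, F, H, N}.
Any other superkey contains one of these as a subset, so there are no further candidate keys.

(C, H), (H, N)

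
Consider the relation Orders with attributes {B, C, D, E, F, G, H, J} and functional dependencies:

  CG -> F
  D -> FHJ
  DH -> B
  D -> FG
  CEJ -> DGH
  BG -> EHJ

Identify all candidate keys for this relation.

Attribute C never appears on the right-hand side of any dependency, so C must belong to every candidate key.
{C}⁺ = {C}, which is not all of the schema, so we must add further attributes.
{C, D}⁺: D→FHJ adds F, H, J; DH→B adds B; D→FG adds G; BG→EHJ adds E → {B, C, D, E, F, G, H, J}.
{B, C, G}⁺: CG→F adds F; BG→EHJ adds E, H, J; CEJ→DGH adds D → {B, C, D, E, F, G, H, J}.
{C, E, J}⁺: CEJ→DGH adds D, G, H; CG→F adds F; DH→B adds B → {B, C, D, E, F, G, H, J}.
Any other superkey contains one of these as a subset, so there are no further candidate keys.

CD, BCG, CEJ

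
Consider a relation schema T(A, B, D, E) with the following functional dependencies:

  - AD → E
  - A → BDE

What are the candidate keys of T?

Attribute A never appears on the right-hand side of any dependency, so A must belong to every candidate key.
{A}⁺ = {A, B, D, E}, which is all of the schema, so {A} is the only candidate key.

A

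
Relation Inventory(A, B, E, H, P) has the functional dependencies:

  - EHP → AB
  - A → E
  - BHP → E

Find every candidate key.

AHP, BHP, EHP

{A, H, P}⁺: A→E adds E; EHP→AB adds B → {A, B, E, H, P}. Minimal: {H, P}⁺ = {H, P}; {A, P}⁺ = {A, E, P}; {A, H}⁺ = {A, E, H} — none reach the full schema.
{B, H, P}⁺: BHP→E adds E; EHP→AB adds A → {A, B, E, H, P}. Minimal: {H, P}⁺ = {H, P}; {B, P}⁺ = {B, P}; {B, H}⁺ = {B, H} — none reach the full schema.
{E, H, P}⁺: EHP→AB adds A, B → {A, B, E, H, P}. Minimal: {H, P}⁺ = {H, P}; {E, P}⁺ = {E, P}; {E, H}⁺ = {E, H} — none reach the full schema.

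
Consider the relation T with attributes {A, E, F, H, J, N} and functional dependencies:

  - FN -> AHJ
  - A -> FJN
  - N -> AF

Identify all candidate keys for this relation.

Attribute E never appears on the right-hand side of any dependency, so E must belong to every candidate key.
{E}⁺ = {E}, which is not all of the schema, so we must add further attributes.
{A, E}⁺: A→FJN adds F, J, N; FN→AHJ adds H → {A, E, F, H, J, N}.
{E, N}⁺: N→AF adds A, F; FN→AHJ adds H, J → {A, E, F, H, J, N}.
Any other superkey contains one of these as a subset, so there are no further candidate keys.

{A, E}; {E, N}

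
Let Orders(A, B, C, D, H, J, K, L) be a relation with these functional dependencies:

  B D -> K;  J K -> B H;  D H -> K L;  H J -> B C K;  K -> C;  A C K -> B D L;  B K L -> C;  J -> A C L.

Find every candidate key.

{H, J}⁺: HJ→BCK adds B, C, K; J→ACL adds A, L; ACK→BDL adds D → {A, B, C, D, H, J, K, L}. Minimal: {J}⁺ = {A, C, J, L}; {H}⁺ = {H} — none reach the full schema.
{J, K}⁺: JK→BH adds B, H; HJ→BCK adds C; J→ACL adds A, L; ACK→BDL adds D → {A, B, C, D, H, J, K, L}. Minimal: {K}⁺ = {C, K}; {J}⁺ = {A, C, J, L} — none reach the full schema.
{B, D, J}⁺: BD→K adds K; JK→BH adds H; DH→KL adds L; HJ→BCK adds C; J→ACL adds A → {A, B, C, D, H, J, K, L}. Minimal: {D, J}⁺ = {A, C, D, J, L}; {B, J}⁺ = {A, B, C, J, L}; {B, D}⁺ = {B, C, D, K} — none reach the full schema.

{H, J}, {J, K}, {B, D, J}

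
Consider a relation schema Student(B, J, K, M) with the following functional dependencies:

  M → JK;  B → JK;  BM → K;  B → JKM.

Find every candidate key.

(B)

{B}⁺: B→JK adds J, K; B→JKM adds M → {B, J, K, M}.
No other minimal superkey exists.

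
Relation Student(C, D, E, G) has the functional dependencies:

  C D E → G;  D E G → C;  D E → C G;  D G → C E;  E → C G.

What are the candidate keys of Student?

{D, E}, {D, G}

{D, E}⁺: DE→CG adds C, G → {C, D, E, G}. Minimal: {E}⁺ = {C, E, G}; {D}⁺ = {D} — none reach the full schema.
{D, G}⁺: DG→CE adds C, E → {C, D, E, G}. Minimal: {G}⁺ = {G}; {D}⁺ = {D} — none reach the full schema.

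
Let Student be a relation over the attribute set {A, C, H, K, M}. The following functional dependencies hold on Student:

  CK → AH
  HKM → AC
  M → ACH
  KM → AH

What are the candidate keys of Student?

{K, M}⁺: M→ACH adds A, C, H → {A, C, H, K, M}.

{K, M}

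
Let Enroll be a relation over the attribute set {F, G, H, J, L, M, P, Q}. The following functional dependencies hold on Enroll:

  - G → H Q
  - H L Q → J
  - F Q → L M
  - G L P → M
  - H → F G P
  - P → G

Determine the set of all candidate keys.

{G}⁺: G→HQ adds H, Q; H→FGP adds F, P; FQ→LM adds L, M; HLQ→J adds J → {F, G, H, J, L, M, P, Q}.
{H}⁺: H→FGP adds F, G, P; G→HQ adds Q; FQ→LM adds L, M; HLQ→J adds J → {F, G, H, J, L, M, P, Q}.
{P}⁺: P→G adds G; G→HQ adds H, Q; H→FGP adds F; FQ→LM adds L, M; HLQ→J adds J → {F, G, H, J, L, M, P, Q}.

(G); (H); (P)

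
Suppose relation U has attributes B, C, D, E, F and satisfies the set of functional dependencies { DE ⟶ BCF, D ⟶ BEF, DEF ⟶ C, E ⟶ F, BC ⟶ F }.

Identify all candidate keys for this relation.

D

Attribute D never appears on the right-hand side of any dependency, so D must belong to every candidate key.
{D}⁺ = {B, C, D, E, F}, which is all of the schema, so {D} is the only candidate key.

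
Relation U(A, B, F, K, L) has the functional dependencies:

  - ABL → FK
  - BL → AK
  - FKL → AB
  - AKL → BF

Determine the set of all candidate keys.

{B, L}; {A, K, L}; {F, K, L}

{B, L}⁺: BL→AK adds A, K; AKL→BF adds F → {A, B, F, K, L}. Minimal: {L}⁺ = {L}; {B}⁺ = {B} — none reach the full schema.
{A, K, L}⁺: AKL→BF adds B, F → {A, B, F, K, L}. Minimal: {K, L}⁺ = {K, L}; {A, L}⁺ = {A, L}; {A, K}⁺ = {A, K} — none reach the full schema.
{F, K, L}⁺: FKL→AB adds A, B → {A, B, F, K, L}. Minimal: {K, L}⁺ = {K, L}; {F, L}⁺ = {F, L}; {F, K}⁺ = {F, K} — none reach the full schema.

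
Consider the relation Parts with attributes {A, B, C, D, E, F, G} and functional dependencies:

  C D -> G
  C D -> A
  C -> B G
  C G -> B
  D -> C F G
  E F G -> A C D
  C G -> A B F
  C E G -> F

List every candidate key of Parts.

{C, E}, {D, E}, {E, F, G}

Attribute E never appears on the right-hand side of any dependency, so E must belong to every candidate key.
{E}⁺ = {E}, which is not all of the schema, so we must add further attributes.
{C, E}⁺: C→BG adds B, G; CG→ABF adds A, F; EFG→ACD adds D → {A, B, C, D, E, F, G}. Minimal: {E}⁺ = {E}; {C}⁺ = {A, B, C, F, G} — none reach the full schema.
{D, E}⁺: D→CFG adds C, F, G; EFG→ACD adds A; CG→ABF adds B → {A, B, C, D, E, F, G}. Minimal: {E}⁺ = {E}; {D}⁺ = {A, B, C, D, F, G} — none reach the full schema.
{E, F, G}⁺: EFG→ACD adds A, C, D; CG→ABF adds B → {A, B, C, D, E, F, G}. Minimal: {F, G}⁺ = {F, G}; {E, G}⁺ = {E, G}; {E, F}⁺ = {E, F} — none reach the full schema.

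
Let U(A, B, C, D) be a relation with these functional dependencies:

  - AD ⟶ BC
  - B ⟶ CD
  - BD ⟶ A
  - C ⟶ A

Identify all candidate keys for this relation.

{B}, {A, D}, {C, D}

{B}⁺: B→CD adds C, D; BD→A adds A → {A, B, C, D}.
{A, D}⁺: AD→BC adds B, C → {A, B, C, D}.
{C, D}⁺: C→A adds A; AD→BC adds B → {A, B, C, D}.
Any other superkey contains one of these as a subset, so there are no further candidate keys.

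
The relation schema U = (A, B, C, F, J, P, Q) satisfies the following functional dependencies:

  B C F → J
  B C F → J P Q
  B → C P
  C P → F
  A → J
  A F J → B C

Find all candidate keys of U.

Attribute A never appears on the right-hand side of any dependency, so A must belong to every candidate key.
{A}⁺ = {A, J}, which is not all of the schema, so we must add further attributes.
{A, B}⁺: B→CP adds C, P; CP→F adds F; A→J adds J; BCF→JPQ adds Q → {A, B, C, F, J, P, Q}.
{A, F}⁺: A→J adds J; AFJ→BC adds B, C; BCF→JPQ adds P, Q → {A, B, C, F, J, P, Q}.
{A, C, P}⁺: CP→F adds F; A→J adds J; AFJ→BC adds B; BCF→JPQ adds Q → {A, B, C, F, J, P, Q}.

{A, B}, {A, F}, {A, C, P}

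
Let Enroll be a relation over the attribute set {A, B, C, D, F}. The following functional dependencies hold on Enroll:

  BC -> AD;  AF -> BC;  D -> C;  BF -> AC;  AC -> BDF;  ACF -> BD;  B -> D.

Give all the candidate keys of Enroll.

{B}; {A, C}; {A, D}; {A, F}

{B}⁺: B→D adds D; D→C adds C; BC→AD adds A; AC→BDF adds F → {A, B, C, D, F}.
{A, C}⁺: AC→BDF adds B, D, F → {A, B, C, D, F}. Minimal: {C}⁺ = {C}; {A}⁺ = {A} — none reach the full schema.
{A, D}⁺: D→C adds C; AC→BDF adds B, F → {A, B, C, D, F}. Minimal: {D}⁺ = {C, D}; {A}⁺ = {A} — none reach the full schema.
{A, F}⁺: AF→BC adds B, C; AC→BDF adds D → {A, B, C, D, F}. Minimal: {F}⁺ = {F}; {A}⁺ = {A} — none reach the full schema.
Any other superkey contains one of these as a subset, so there are no further candidate keys.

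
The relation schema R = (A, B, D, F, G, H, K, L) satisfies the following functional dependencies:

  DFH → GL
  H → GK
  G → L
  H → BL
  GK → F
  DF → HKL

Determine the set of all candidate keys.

{A, D, F}; {A, D, H}; {A, D, G, K}

Attributes A, D never appear on any right-hand side, so every candidate key must contain {A, D}.
{A, D}⁺ = {A, D}, which is not all of the schema, so we must add further attributes.
{A, D, F}⁺: DF→HKL adds H, K, L; DFH→GL adds G; H→BL adds B → {A, B, D, F, G, H, K, L}. Minimal: {D, F}⁺ = {B, D, F, G, H, K, L}; {A, F}⁺ = {A, F}; {A, D}⁺ = {A, D} — none reach the full schema.
{A, D, H}⁺: H→GK adds G, K; G→L adds L; H→BL adds B; GK→F adds F → {A, B, D, F, G, H, K, L}. Minimal: {D, H}⁺ = {B, D, F, G, H, K, L}; {A, H}⁺ = {A, B, F, G, H, K, L}; {A, D}⁺ = {A, D} — none reach the full schema.
{A, D, G, K}⁺: G→L adds L; GK→F adds F; DF→HKL adds H; H→BL adds B → {A, B, D, F, G, H, K, L}. Minimal: {D, G, K}⁺ = {B, D, F, G, H, K, L}; {A, G, K}⁺ = {A, F, G, K, L}; {A, D, K}⁺ = {A, D, K}; … — none reach the full schema.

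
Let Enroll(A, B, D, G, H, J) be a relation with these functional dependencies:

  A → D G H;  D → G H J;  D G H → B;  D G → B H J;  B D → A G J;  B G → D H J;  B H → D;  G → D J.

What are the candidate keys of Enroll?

{A}; {D}; {G}; {B, H}

{A}⁺: A→DGH adds D, G, H; D→GHJ adds J; DGH→B adds B → {A, B, D, G, H, J}.
{D}⁺: D→GHJ adds G, H, J; DGH→B adds B; BD→AGJ adds A → {A, B, D, G, H, J}.
{G}⁺: G→DJ adds D, J; D→GHJ adds H; DGH→B adds B; BD→AGJ adds A → {A, B, D, G, H, J}.
{B, H}⁺: BH→D adds D; D→GHJ adds G, J; BD→AGJ adds A → {A, B, D, G, H, J}. Minimal: {H}⁺ = {H}; {B}⁺ = {B} — none reach the full schema.
Any other superkey contains one of these as a subset, so there are no further candidate keys.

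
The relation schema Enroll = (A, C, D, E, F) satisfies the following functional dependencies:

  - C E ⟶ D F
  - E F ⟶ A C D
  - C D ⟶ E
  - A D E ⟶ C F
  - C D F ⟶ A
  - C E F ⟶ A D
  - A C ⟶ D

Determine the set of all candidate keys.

{A, C}, {C, D}, {C, E}, {E, F}, {A, D, E}

{A, C}⁺: AC→D adds D; CD→E adds E; ADE→CF adds F → {A, C, D, E, F}. Minimal: {C}⁺ = {C}; {A}⁺ = {A} — none reach the full schema.
{C, D}⁺: CD→E adds E; CE→DF adds F; EF→ACD adds A → {A, C, D, E, F}. Minimal: {D}⁺ = {D}; {C}⁺ = {C} — none reach the full schema.
{C, E}⁺: CE→DF adds D, F; EF→ACD adds A → {A, C, D, E, F}. Minimal: {E}⁺ = {E}; {C}⁺ = {C} — none reach the full schema.
{E, F}⁺: EF→ACD adds A, C, D → {A, C, D, E, F}. Minimal: {F}⁺ = {F}; {E}⁺ = {E} — none reach the full schema.
{A, D, E}⁺: ADE→CF adds C, F → {A, C, D, E, F}. Minimal: {D, E}⁺ = {D, E}; {A, E}⁺ = {A, E}; {A, D}⁺ = {A, D} — none reach the full schema.
Any other superkey contains one of these as a subset, so there are no further candidate keys.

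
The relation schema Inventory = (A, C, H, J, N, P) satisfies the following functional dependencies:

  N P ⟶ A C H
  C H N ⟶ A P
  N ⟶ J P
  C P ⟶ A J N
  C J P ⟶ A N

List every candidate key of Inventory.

{N}⁺: N→JP adds J, P; NP→ACH adds A, C, H → {A, C, H, J, N, P}.
{C, P}⁺: CP→AJN adds A, J, N; NP→ACH adds H → {A, C, H, J, N, P}.
Any other superkey contains one of these as a subset, so there are no further candidate keys.

{N}, {C, P}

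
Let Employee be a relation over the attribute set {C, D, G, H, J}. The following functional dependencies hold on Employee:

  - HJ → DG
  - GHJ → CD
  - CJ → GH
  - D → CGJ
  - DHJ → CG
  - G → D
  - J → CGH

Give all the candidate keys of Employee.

{D}⁺: D→CGJ adds C, G, J; J→CGH adds H → {C, D, G, H, J}.
{G}⁺: G→D adds D; D→CGJ adds C, J; J→CGH adds H → {C, D, G, H, J}.
{J}⁺: J→CGH adds C, G, H; HJ→DG adds D → {C, D, G, H, J}.

{D}, {G}, {J}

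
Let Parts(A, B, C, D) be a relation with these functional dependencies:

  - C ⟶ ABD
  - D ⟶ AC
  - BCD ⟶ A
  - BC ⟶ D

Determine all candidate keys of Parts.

(C); (D)

{C}⁺: C→ABD adds A, B, D → {A, B, C, D}.
{D}⁺: D→AC adds A, C; C→ABD adds B → {A, B, C, D}.
Any other superkey contains one of these as a subset, so there are no further candidate keys.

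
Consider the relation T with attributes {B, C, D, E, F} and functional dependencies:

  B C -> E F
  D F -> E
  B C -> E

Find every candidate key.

Attributes B, C, D never appear on any right-hand side, so every candidate key must contain {B, C, D}.
{B, C, D}⁺ = {B, C, D, E, F}, which is all of the schema, so {B, C, D} is the only candidate key.

{B, C, D}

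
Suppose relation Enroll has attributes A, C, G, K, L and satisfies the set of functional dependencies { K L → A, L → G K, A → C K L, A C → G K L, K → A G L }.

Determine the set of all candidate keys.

{A}⁺: A→CKL adds C, K, L; AC→GKL adds G → {A, C, G, K, L}.
{K}⁺: K→AGL adds A, G, L; A→CKL adds C → {A, C, G, K, L}.
{L}⁺: L→GK adds G, K; K→AGL adds A; A→CKL adds C → {A, C, G, K, L}.
Any other superkey contains one of these as a subset, so there are no further candidate keys.

A, K, L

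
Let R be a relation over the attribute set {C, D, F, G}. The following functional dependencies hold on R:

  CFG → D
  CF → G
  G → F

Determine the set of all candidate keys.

CF; CG

Attribute C never appears on the right-hand side of any dependency, so C must belong to every candidate key.
{C}⁺ = {C}, which is not all of the schema, so we must add further attributes.
{C, F}⁺: CF→G adds G; CFG→D adds D → {C, D, F, G}. Minimal: {F}⁺ = {F}; {C}⁺ = {C} — none reach the full schema.
{C, G}⁺: G→F adds F; CFG→D adds D → {C, D, F, G}. Minimal: {G}⁺ = {F, G}; {C}⁺ = {C} — none reach the full schema.
Any other superkey contains one of these as a subset, so there are no further candidate keys.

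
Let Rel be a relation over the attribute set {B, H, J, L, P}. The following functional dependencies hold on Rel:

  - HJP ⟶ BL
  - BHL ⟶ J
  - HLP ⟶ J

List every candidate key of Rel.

{H, J, P}, {H, L, P}

Attributes H, P never appear on any right-hand side, so every candidate key must contain {H, P}.
{H, P}⁺ = {H, P}, which is not all of the schema, so we must add further attributes.
{H, J, P}⁺: HJP→BL adds B, L → {B, H, J, L, P}. Minimal: {J, P}⁺ = {J, P}; {H, P}⁺ = {H, P}; {H, J}⁺ = {H, J} — none reach the full schema.
{H, L, P}⁺: HLP→J adds J; HJP→BL adds B → {B, H, J, L, P}. Minimal: {L, P}⁺ = {L, P}; {H, P}⁺ = {H, P}; {H, L}⁺ = {H, L} — none reach the full schema.
Any other superkey contains one of these as a subset, so there are no further candidate keys.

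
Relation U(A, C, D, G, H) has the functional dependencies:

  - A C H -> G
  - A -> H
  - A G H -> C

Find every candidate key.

Attributes A, D never appear on any right-hand side, so every candidate key must contain {A, D}.
{A, D}⁺ = {A, D, H}, which is not all of the schema, so we must add further attributes.
{A, C, D}⁺: A→H adds H; ACH→G adds G → {A, C, D, G, H}. Minimal: {C, D}⁺ = {C, D}; {A, D}⁺ = {A, D, H}; {A, C}⁺ = {A, C, G, H} — none reach the full schema.
{A, D, G}⁺: A→H adds H; AGH→C adds C → {A, C, D, G, H}. Minimal: {D, G}⁺ = {D, G}; {A, G}⁺ = {A, C, G, H}; {A, D}⁺ = {A, D, H} — none reach the full schema.

{A, C, D}, {A, D, G}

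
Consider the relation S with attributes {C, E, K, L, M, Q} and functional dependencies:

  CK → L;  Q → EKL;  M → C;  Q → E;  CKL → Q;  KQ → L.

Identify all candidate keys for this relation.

KM; MQ

Attribute M never appears on the right-hand side of any dependency, so M must belong to every candidate key.
{M}⁺ = {C, M}, which is not all of the schema, so we must add further attributes.
{K, M}⁺: M→C adds C; CK→L adds L; CKL→Q adds Q; Q→EKL adds E → {C, E, K, L, M, Q}. Minimal: {M}⁺ = {C, M}; {K}⁺ = {K} — none reach the full schema.
{M, Q}⁺: Q→EKL adds E, K, L; M→C adds C → {C, E, K, L, M, Q}. Minimal: {Q}⁺ = {E, K, L, Q}; {M}⁺ = {C, M} — none reach the full schema.
Any other superkey contains one of these as a subset, so there are no further candidate keys.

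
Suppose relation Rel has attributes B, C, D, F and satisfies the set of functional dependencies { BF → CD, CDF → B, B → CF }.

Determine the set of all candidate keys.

{B}⁺: B→CF adds C, F; BF→CD adds D → {B, C, D, F}.
{C, D, F}⁺: CDF→B adds B → {B, C, D, F}. Minimal: {D, F}⁺ = {D, F}; {C, F}⁺ = {C, F}; {C, D}⁺ = {C, D} — none reach the full schema.
Any other superkey contains one of these as a subset, so there are no further candidate keys.

B, CDF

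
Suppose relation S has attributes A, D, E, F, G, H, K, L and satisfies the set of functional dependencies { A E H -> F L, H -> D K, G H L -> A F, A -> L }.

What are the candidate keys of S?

Attributes E, G, H never appear on any right-hand side, so every candidate key must contain {E, G, H}.
{E, G, H}⁺ = {D, E, G, H, K}, which is not all of the schema, so we must add further attributes.
{A, E, G, H}⁺: AEH→FL adds F, L; H→DK adds D, K → {A, D, E, F, G, H, K, L}.
{E, G, H, L}⁺: H→DK adds D, K; GHL→AF adds A, F → {A, D, E, F, G, H, K, L}.
Any other superkey contains one of these as a subset, so there are no further candidate keys.

(A, E, G, H), (E, G, H, L)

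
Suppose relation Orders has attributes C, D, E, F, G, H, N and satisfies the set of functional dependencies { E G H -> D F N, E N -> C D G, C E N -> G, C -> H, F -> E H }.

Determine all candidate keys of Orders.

(E, N), (F, G), (F, N), (C, E, G), (E, G, H)

{E, N}⁺: EN→CDG adds C, D, G; C→H adds H; EGH→DFN adds F → {C, D, E, F, G, H, N}. Minimal: {N}⁺ = {N}; {E}⁺ = {E} — none reach the full schema.
{F, G}⁺: F→EH adds E, H; EGH→DFN adds D, N; EN→CDG adds C → {C, D, E, F, G, H, N}. Minimal: {G}⁺ = {G}; {F}⁺ = {E, F, H} — none reach the full schema.
{F, N}⁺: F→EH adds E, H; EN→CDG adds C, D, G → {C, D, E, F, G, H, N}. Minimal: {N}⁺ = {N}; {F}⁺ = {E, F, H} — none reach the full schema.
{C, E, G}⁺: C→H adds H; EGH→DFN adds D, F, N → {C, D, E, F, G, H, N}. Minimal: {E, G}⁺ = {E, G}; {C, G}⁺ = {C, G, H}; {C, E}⁺ = {C, E, H} — none reach the full schema.
{E, G, H}⁺: EGH→DFN adds D, F, N; EN→CDG adds C → {C, D, E, F, G, H, N}. Minimal: {G, H}⁺ = {G, H}; {E, H}⁺ = {E, H}; {E, G}⁺ = {E, G} — none reach the full schema.
Any other superkey contains one of these as a subset, so there are no further candidate keys.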